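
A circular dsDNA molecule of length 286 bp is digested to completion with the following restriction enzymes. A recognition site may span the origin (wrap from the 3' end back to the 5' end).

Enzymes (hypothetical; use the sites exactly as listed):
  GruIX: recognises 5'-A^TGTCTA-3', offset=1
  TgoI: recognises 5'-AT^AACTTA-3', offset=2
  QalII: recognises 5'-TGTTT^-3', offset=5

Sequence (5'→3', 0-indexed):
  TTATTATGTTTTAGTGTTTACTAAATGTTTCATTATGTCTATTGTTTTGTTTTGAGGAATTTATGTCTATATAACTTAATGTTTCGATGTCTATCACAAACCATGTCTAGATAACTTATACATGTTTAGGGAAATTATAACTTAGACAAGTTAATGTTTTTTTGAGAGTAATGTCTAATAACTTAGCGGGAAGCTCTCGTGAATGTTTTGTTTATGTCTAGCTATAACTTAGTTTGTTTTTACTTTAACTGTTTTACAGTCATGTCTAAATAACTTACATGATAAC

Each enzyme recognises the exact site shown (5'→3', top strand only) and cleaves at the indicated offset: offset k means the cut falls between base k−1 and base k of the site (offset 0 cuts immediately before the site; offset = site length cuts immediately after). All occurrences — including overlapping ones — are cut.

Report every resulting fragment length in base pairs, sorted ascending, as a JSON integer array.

[1,3,5,5,5,8,8,8,9,9,9,11,11,11,11,12,12,12,12,14,14,15,15,16,21,29]

Per-enzyme occurrences:
  GruIX (ATGTCTA, off=1): starts [34, 62, 86, 102, 170, 213, 261] → cuts [35, 63, 87, 103, 171, 214, 262]
  TgoI (ATAACTTA, off=2): starts [70, 110, 136, 177, 223, 269, 281] → cuts [72, 112, 138, 179, 225, 271, 283]
  QalII (TGTTT, off=5): starts [6, 14, 25, 42, 47, 79, 122, 154, 203, 208, 234, 249] → cuts [11, 19, 30, 47, 52, 84, 127, 159, 208, 213, 239, 254]

Pooled cuts: [11, 19, 30, 35, 47, 52, 63, 72, 84, 87, 103, 112, 127, 138, 159, 171, 179, 208, 213, 214, 225, 239, 254, 262, 271, 283]

Fragment lengths:
  11→19: 8 bp
  19→30: 11 bp
  30→35: 5 bp
  35→47: 12 bp
  47→52: 5 bp
  52→63: 11 bp
  63→72: 9 bp
  72→84: 12 bp
  84→87: 3 bp
  87→103: 16 bp
  103→112: 9 bp
  112→127: 15 bp
  127→138: 11 bp
  138→159: 21 bp
  159→171: 12 bp
  171→179: 8 bp
  179→208: 29 bp
  208→213: 5 bp
  213→214: 1 bp
  214→225: 11 bp
  225→239: 14 bp
  239→254: 15 bp
  254→262: 8 bp
  262→271: 9 bp
  271→283: 12 bp
  283→11 (wrap): 286-283+11 = 14 bp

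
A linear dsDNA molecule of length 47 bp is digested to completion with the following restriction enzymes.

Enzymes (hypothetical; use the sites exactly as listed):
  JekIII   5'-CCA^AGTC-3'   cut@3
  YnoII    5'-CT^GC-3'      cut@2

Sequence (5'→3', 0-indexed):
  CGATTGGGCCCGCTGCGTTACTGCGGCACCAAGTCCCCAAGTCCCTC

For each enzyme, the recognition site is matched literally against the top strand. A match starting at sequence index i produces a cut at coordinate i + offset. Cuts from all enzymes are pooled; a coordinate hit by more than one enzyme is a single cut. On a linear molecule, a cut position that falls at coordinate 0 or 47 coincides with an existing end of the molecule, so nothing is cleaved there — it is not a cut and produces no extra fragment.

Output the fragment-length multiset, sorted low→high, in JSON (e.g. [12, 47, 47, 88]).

Scan for sites:
  JekIII CCAAGTC/3: at [28, 36] ⇒ [31, 39]
  YnoII CTGC/2: at [12, 20] ⇒ [14, 22]

All cut coordinates (distinct, sorted): [14, 22, 31, 39]

Fragment lengths:
  [0,14): 14 bp
  [14,22): 8 bp
  [22,31): 9 bp
  [31,39): 8 bp
  [39,47): 8 bp

[8,8,8,9,14]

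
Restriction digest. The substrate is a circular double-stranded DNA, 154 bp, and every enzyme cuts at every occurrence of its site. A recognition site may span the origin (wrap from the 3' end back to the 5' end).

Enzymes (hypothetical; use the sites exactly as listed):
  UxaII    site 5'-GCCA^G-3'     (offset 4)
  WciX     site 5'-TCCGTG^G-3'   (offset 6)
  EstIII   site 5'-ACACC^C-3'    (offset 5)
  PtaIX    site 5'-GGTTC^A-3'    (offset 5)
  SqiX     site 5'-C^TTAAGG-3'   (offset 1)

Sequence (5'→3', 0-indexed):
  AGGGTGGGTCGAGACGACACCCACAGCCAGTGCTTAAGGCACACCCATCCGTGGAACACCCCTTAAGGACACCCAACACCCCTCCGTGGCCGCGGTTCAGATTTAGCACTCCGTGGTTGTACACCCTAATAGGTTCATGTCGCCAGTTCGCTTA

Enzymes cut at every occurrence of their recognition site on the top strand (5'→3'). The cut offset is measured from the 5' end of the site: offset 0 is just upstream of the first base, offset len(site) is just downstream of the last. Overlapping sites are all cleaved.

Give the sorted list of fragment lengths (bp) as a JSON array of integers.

[2,4,6,7,7,8,8,8,9,10,10,11,11,12,17,24]

Per-enzyme occurrences:
  UxaII (GCCAG, off=4): starts [25, 141] → cuts [29, 145]
  WciX (TCCGTGG, off=6): starts [47, 82, 109] → cuts [53, 88, 115]
  EstIII (ACACCC, off=5): starts [16, 40, 55, 68, 75, 120] → cuts [21, 45, 60, 73, 80, 125]
  PtaIX (GGTTCA, off=5): starts [93, 131] → cuts [98, 136]
  SqiX (CTTAAGG, off=1): starts [32, 61, 150] → cuts [33, 62, 151]

All cut coordinates (distinct, sorted): [21, 29, 33, 45, 53, 60, 62, 73, 80, 88, 98, 115, 125, 136, 145, 151]

Fragments:
  21→29: 8 bp
  29→33: 4 bp
  33→45: 12 bp
  45→53: 8 bp
  53→60: 7 bp
  60→62: 2 bp
  62→73: 11 bp
  73→80: 7 bp
  80→88: 8 bp
  88→98: 10 bp
  98→115: 17 bp
  115→125: 10 bp
  125→136: 11 bp
  136→145: 9 bp
  145→151: 6 bp
  151→21 (wrap): 154-151+21 = 24 bp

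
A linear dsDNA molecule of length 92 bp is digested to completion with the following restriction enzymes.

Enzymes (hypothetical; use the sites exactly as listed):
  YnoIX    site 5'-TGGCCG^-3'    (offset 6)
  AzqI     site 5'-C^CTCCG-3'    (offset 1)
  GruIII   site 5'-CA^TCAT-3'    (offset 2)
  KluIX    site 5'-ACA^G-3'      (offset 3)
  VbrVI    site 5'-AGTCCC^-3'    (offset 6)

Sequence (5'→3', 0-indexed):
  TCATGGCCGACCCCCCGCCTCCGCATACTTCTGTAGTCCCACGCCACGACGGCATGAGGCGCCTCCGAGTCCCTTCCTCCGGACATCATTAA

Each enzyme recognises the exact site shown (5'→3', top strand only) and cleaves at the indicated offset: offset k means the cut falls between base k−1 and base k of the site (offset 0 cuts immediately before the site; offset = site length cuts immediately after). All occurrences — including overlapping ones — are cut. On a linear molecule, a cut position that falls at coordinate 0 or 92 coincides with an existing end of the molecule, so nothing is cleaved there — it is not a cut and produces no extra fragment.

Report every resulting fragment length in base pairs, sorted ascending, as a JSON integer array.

[3,7,9,9,9,11,22,22]

Site scan:
  YnoIX (TGGCCG, off=6): starts [3] → cuts [9]
  AzqI (CCTCCG, off=1): starts [17, 61, 75] → cuts [18, 62, 76]
  GruIII (CATCAT, off=2): starts [83] → cuts [85]
  KluIX (ACAG, off=3): no sites
  VbrVI (AGTCCC, off=6): starts [34, 67] → cuts [40, 73]

All cut coordinates (distinct, sorted): [9, 18, 40, 62, 73, 76, 85]

Fragments:
  [0,9): 9 bp
  [9,18): 9 bp
  [18,40): 22 bp
  [40,62): 22 bp
  [62,73): 11 bp
  [73,76): 3 bp
  [76,85): 9 bp
  [85,92): 7 bp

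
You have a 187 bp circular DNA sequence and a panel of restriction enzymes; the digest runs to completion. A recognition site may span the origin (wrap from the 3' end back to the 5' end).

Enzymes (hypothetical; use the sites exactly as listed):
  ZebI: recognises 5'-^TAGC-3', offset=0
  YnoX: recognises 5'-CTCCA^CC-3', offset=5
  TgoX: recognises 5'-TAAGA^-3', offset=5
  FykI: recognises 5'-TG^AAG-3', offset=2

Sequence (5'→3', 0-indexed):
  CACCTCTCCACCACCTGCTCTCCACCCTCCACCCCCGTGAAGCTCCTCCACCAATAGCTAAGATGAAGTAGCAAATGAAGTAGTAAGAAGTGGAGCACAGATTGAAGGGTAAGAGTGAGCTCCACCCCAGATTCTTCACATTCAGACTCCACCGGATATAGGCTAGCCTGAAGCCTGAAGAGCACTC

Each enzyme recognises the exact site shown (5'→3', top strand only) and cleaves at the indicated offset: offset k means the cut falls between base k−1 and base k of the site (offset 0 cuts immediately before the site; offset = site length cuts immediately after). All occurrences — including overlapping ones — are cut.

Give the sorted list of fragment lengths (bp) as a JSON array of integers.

Scan for sites:
  ZebI TAGC/0: at [54, 68, 163] ⇒ [54, 68, 163]
  YnoX CTCCACC/5: at [5, 19, 26, 45, 119, 146, 184] ⇒ [2, 10, 24, 31, 50, 124, 151]
  TgoX TAAGA/5: at [58, 83, 109] ⇒ [63, 88, 114]
  FykI TGAAG/2: at [37, 63, 75, 102, 168, 175] ⇒ [39, 65, 77, 104, 170, 177]

Pooled cuts: [2, 10, 24, 31, 39, 50, 54, 63, 65, 68, 77, 88, 104, 114, 124, 151, 163, 170, 177]

Fragments:
  2→10: 8 bp
  10→24: 14 bp
  24→31: 7 bp
  31→39: 8 bp
  39→50: 11 bp
  50→54: 4 bp
  54→63: 9 bp
  63→65: 2 bp
  65→68: 3 bp
  68→77: 9 bp
  77→88: 11 bp
  88→104: 16 bp
  104→114: 10 bp
  114→124: 10 bp
  124→151: 27 bp
  151→163: 12 bp
  163→170: 7 bp
  170→177: 7 bp
  177→2 (wrap): 187-177+2 = 12 bp

[2,3,4,7,7,7,8,8,9,9,10,10,11,11,12,12,14,16,27]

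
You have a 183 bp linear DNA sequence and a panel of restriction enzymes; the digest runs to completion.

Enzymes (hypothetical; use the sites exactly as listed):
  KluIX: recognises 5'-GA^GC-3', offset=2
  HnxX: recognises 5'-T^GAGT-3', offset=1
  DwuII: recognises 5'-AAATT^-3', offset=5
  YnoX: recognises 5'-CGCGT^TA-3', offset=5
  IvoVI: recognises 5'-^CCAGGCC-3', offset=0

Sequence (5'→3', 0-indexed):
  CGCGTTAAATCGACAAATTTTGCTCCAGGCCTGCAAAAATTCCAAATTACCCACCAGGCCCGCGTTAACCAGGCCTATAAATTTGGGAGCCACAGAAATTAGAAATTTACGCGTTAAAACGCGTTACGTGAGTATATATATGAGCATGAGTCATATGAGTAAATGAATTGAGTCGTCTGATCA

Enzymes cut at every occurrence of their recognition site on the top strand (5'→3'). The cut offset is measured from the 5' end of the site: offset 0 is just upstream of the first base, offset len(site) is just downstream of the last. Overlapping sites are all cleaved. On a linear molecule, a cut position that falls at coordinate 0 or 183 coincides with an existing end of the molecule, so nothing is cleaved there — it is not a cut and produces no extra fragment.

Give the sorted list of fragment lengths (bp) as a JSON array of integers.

Per-enzyme occurrences:
  KluIX (GAGC, off=2): starts [86, 141] → cuts [88, 143]
  HnxX (TGAGT, off=1): starts [128, 146, 155, 168] → cuts [129, 147, 156, 169]
  DwuII (AAATT, off=5): starts [14, 36, 43, 78, 95, 102] → cuts [19, 41, 48, 83, 100, 107]
  YnoX (CGCGTTA, off=5): starts [0, 60, 109, 119] → cuts [5, 65, 114, 124]
  IvoVI (CCAGGCC, off=0): starts [24, 53, 68] → cuts [24, 53, 68]

All cut coordinates (distinct, sorted): [5, 19, 24, 41, 48, 53, 65, 68, 83, 88, 100, 107, 114, 124, 129, 143, 147, 156, 169]

Fragments:
  [0,5): 5 bp
  [5,19): 14 bp
  [19,24): 5 bp
  [24,41): 17 bp
  [41,48): 7 bp
  [48,53): 5 bp
  [53,65): 12 bp
  [65,68): 3 bp
  [68,83): 15 bp
  [83,88): 5 bp
  [88,100): 12 bp
  [100,107): 7 bp
  [107,114): 7 bp
  [114,124): 10 bp
  [124,129): 5 bp
  [129,143): 14 bp
  [143,147): 4 bp
  [147,156): 9 bp
  [156,169): 13 bp
  [169,183): 14 bp

[3,4,5,5,5,5,5,7,7,7,9,10,12,12,13,14,14,14,15,17]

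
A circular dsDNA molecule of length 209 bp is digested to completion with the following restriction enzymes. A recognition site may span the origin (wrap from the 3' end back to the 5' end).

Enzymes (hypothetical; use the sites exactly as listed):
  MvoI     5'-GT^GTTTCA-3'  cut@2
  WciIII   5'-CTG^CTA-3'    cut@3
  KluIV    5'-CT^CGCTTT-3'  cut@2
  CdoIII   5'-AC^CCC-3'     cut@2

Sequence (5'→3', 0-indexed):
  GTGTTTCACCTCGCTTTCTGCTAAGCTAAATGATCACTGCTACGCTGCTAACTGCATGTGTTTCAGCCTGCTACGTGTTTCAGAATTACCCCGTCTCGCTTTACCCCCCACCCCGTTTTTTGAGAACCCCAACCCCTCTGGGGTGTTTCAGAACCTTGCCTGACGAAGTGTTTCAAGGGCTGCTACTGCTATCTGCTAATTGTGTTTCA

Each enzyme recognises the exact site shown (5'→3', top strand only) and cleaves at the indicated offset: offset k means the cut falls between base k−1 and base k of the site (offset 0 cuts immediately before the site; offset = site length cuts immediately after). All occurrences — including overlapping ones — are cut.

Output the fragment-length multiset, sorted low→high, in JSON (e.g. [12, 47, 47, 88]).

[6,6,6,7,7,7,8,8,8,8,9,9,11,11,12,13,13,16,19,25]

Scan for sites:
  MvoI GTGTTTCA/2: at [0, 57, 74, 142, 167, 201] ⇒ [2, 59, 76, 144, 169, 203]
  WciIII CTGCTA/3: at [17, 36, 44, 67, 179, 185, 192] ⇒ [20, 39, 47, 70, 182, 188, 195]
  KluIV CTCGCTTT/2: at [9, 94] ⇒ [11, 96]
  CdoIII ACCCC/2: at [87, 102, 109, 125, 131] ⇒ [89, 104, 111, 127, 133]

Pooled cuts: [2, 11, 20, 39, 47, 59, 70, 76, 89, 96, 104, 111, 127, 133, 144, 169, 182, 188, 195, 203]

Fragment lengths:
  2→11: 9 bp
  11→20: 9 bp
  20→39: 19 bp
  39→47: 8 bp
  47→59: 12 bp
  59→70: 11 bp
  70→76: 6 bp
  76→89: 13 bp
  89→96: 7 bp
  96→104: 8 bp
  104→111: 7 bp
  111→127: 16 bp
  127→133: 6 bp
  133→144: 11 bp
  144→169: 25 bp
  169→182: 13 bp
  182→188: 6 bp
  188→195: 7 bp
  195→203: 8 bp
  203→2 (wrap): 209-203+2 = 8 bp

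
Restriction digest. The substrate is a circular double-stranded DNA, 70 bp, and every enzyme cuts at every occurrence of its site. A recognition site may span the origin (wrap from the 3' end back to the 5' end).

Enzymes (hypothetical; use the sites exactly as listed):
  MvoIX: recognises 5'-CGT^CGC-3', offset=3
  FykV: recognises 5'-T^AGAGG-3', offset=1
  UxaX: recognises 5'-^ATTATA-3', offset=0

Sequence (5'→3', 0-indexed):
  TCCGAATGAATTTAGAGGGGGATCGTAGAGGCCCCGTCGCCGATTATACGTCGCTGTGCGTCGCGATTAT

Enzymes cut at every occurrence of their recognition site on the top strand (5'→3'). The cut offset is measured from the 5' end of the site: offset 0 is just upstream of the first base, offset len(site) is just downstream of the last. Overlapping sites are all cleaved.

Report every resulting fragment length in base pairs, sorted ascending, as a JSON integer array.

Scan for sites:
  MvoIX (CGTCGC, off=3): starts [34, 48, 58] → cuts [37, 51, 61]
  FykV (TAGAGG, off=1): starts [12, 25] → cuts [13, 26]
  UxaX (ATTATA, off=0): starts [42] → cuts [42]

All cut coordinates (distinct, sorted): [13, 26, 37, 42, 51, 61]

Fragment lengths:
  13→26: 13 bp
  26→37: 11 bp
  37→42: 5 bp
  42→51: 9 bp
  51→61: 10 bp
  61→13 (wrap): 70-61+13 = 22 bp

[5,9,10,11,13,22]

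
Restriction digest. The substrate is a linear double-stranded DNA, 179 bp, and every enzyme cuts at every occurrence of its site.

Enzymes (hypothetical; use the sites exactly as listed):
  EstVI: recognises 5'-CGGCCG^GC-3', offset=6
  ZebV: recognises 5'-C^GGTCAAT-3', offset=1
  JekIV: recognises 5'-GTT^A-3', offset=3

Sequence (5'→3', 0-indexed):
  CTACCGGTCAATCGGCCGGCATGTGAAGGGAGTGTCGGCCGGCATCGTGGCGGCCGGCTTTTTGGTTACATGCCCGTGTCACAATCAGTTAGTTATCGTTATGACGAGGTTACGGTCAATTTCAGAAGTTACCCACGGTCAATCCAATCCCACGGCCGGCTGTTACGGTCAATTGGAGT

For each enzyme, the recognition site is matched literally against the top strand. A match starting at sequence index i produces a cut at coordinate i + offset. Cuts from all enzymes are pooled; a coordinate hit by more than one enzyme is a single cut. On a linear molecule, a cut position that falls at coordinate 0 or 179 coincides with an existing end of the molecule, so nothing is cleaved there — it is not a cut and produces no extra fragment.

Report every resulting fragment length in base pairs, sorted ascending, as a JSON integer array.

[2,2,4,5,6,6,6,11,11,13,13,15,17,22,23,23]

Site scan:
  EstVI CGGCCGGC/6: at [12, 35, 50, 152] ⇒ [18, 41, 56, 158]
  ZebV CGGTCAAT/1: at [4, 112, 135, 165] ⇒ [5, 113, 136, 166]
  JekIV GTTA/3: at [64, 87, 91, 97, 108, 127, 161] ⇒ [67, 90, 94, 100, 111, 130, 164]

Pooled cuts: [5, 18, 41, 56, 67, 90, 94, 100, 111, 113, 130, 136, 158, 164, 166]

Fragment lengths:
  [0,5): 5 bp
  [5,18): 13 bp
  [18,41): 23 bp
  [41,56): 15 bp
  [56,67): 11 bp
  [67,90): 23 bp
  [90,94): 4 bp
  [94,100): 6 bp
  [100,111): 11 bp
  [111,113): 2 bp
  [113,130): 17 bp
  [130,136): 6 bp
  [136,158): 22 bp
  [158,164): 6 bp
  [164,166): 2 bp
  [166,179): 13 bp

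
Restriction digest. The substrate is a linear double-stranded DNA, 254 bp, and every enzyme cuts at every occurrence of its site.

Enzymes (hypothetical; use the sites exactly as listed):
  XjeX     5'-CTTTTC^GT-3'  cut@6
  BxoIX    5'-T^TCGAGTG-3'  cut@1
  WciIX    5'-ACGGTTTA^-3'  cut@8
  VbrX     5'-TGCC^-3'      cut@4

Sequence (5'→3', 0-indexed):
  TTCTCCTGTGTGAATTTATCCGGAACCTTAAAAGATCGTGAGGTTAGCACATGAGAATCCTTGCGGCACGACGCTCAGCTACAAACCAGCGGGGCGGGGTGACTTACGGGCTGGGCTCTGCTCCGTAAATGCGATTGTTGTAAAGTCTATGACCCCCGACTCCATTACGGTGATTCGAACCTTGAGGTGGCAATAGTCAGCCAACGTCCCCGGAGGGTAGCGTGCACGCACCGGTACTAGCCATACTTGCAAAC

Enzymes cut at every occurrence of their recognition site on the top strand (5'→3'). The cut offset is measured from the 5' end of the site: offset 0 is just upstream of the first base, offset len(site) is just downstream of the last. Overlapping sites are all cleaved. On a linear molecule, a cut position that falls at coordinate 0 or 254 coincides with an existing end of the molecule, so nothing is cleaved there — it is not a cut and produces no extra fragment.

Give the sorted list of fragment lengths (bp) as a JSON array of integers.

Per-enzyme occurrences:
  XjeX (CTTTTCGT, off=6): no sites
  BxoIX (TTCGAGTG, off=1): no sites
  WciIX (ACGGTTTA, off=8): no sites
  VbrX (TGCC, off=4): no sites

Pooled cuts: ∅

Fragment lengths:
  no cuts → one linear fragment of 254 bp

[254]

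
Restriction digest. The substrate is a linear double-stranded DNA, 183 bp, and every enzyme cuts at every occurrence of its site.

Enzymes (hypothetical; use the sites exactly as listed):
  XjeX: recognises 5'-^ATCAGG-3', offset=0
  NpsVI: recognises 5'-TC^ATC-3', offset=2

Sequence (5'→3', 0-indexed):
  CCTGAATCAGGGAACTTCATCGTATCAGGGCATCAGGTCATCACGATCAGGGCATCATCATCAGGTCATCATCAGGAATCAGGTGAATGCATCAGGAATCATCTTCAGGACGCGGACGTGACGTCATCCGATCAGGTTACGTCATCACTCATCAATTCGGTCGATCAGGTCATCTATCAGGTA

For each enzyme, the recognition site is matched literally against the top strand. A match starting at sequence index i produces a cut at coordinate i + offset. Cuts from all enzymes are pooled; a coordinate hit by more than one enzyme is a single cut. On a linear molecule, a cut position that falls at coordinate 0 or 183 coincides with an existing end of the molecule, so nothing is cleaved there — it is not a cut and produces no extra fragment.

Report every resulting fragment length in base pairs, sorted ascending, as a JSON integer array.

Scan for sites:
  XjeX ATCAGG/0: at [5, 23, 31, 45, 59, 70, 77, 90, 130, 163, 175] ⇒ [5, 23, 31, 45, 59, 70, 77, 90, 130, 163, 175]
  NpsVI TCATC/2: at [16, 37, 54, 57, 65, 68, 98, 123, 141, 148, 169] ⇒ [18, 39, 56, 59, 67, 70, 100, 125, 143, 150, 171]

All cut coordinates (distinct, sorted): [5, 18, 23, 31, 39, 45, 56, 59, 67, 70, 77, 90, 100, 125, 130, 143, 150, 163, 171, 175]

Fragments:
  [0,5): 5 bp
  [5,18): 13 bp
  [18,23): 5 bp
  [23,31): 8 bp
  [31,39): 8 bp
  [39,45): 6 bp
  [45,56): 11 bp
  [56,59): 3 bp
  [59,67): 8 bp
  [67,70): 3 bp
  [70,77): 7 bp
  [77,90): 13 bp
  [90,100): 10 bp
  [100,125): 25 bp
  [125,130): 5 bp
  [130,143): 13 bp
  [143,150): 7 bp
  [150,163): 13 bp
  [163,171): 8 bp
  [171,175): 4 bp
  [175,183): 8 bp

[3,3,4,5,5,5,6,7,7,8,8,8,8,8,10,11,13,13,13,13,25]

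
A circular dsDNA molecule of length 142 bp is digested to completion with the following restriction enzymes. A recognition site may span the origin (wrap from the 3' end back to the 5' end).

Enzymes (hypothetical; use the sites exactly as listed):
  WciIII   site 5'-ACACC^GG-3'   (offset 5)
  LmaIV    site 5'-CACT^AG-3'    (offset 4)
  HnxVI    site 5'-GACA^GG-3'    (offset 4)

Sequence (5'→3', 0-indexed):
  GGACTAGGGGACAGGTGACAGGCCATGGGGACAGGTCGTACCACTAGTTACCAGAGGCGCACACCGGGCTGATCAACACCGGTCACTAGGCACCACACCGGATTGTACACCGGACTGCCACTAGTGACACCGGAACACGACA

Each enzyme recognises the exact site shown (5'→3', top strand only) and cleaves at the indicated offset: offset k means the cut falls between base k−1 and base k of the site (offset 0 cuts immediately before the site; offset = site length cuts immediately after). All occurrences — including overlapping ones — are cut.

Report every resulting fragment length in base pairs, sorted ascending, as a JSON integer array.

[7,7,9,11,11,12,12,12,13,13,15,20]

Site scan:
  WciIII (ACACCGG, off=5): starts [60, 75, 94, 106, 126] → cuts [65, 80, 99, 111, 131]
  LmaIV (CACTAG, off=4): starts [41, 83, 118] → cuts [45, 87, 122]
  HnxVI (GACAGG, off=4): starts [9, 16, 29, 138] → cuts [0, 13, 20, 33]

All cut coordinates (distinct, sorted): [0, 13, 20, 33, 45, 65, 80, 87, 99, 111, 122, 131]

Fragment lengths:
  0→13: 13 bp
  13→20: 7 bp
  20→33: 13 bp
  33→45: 12 bp
  45→65: 20 bp
  65→80: 15 bp
  80→87: 7 bp
  87→99: 12 bp
  99→111: 12 bp
  111→122: 11 bp
  122→131: 9 bp
  131→0 (wrap): 142-131+0 = 11 bp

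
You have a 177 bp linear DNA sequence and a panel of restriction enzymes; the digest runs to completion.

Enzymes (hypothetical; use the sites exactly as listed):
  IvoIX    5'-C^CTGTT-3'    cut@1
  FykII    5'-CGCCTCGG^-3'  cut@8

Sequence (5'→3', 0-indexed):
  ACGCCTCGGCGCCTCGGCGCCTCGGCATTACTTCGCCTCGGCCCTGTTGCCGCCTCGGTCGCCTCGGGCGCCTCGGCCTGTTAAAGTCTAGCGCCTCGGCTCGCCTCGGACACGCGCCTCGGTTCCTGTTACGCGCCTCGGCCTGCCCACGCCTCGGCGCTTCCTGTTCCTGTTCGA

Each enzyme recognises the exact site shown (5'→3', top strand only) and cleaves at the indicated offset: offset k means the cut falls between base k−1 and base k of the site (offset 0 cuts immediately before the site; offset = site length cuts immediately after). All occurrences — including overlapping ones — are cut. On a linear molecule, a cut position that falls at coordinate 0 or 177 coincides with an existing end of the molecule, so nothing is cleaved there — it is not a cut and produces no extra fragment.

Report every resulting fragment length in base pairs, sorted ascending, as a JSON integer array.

Site scan:
  IvoIX (CCTGTT, off=1): starts [42, 76, 124, 162, 168] → cuts [43, 77, 125, 163, 169]
  FykII (CGCCTCGG, off=8): starts [1, 9, 17, 33, 50, 59, 68, 91, 101, 114, 133, 149] → cuts [9, 17, 25, 41, 58, 67, 76, 99, 109, 122, 141, 157]

All cut coordinates (distinct, sorted): [9, 17, 25, 41, 43, 58, 67, 76, 77, 99, 109, 122, 125, 141, 157, 163, 169]

Fragments:
  [0,9): 9 bp
  [9,17): 8 bp
  [17,25): 8 bp
  [25,41): 16 bp
  [41,43): 2 bp
  [43,58): 15 bp
  [58,67): 9 bp
  [67,76): 9 bp
  [76,77): 1 bp
  [77,99): 22 bp
  [99,109): 10 bp
  [109,122): 13 bp
  [122,125): 3 bp
  [125,141): 16 bp
  [141,157): 16 bp
  [157,163): 6 bp
  [163,169): 6 bp
  [169,177): 8 bp

[1,2,3,6,6,8,8,8,9,9,9,10,13,15,16,16,16,22]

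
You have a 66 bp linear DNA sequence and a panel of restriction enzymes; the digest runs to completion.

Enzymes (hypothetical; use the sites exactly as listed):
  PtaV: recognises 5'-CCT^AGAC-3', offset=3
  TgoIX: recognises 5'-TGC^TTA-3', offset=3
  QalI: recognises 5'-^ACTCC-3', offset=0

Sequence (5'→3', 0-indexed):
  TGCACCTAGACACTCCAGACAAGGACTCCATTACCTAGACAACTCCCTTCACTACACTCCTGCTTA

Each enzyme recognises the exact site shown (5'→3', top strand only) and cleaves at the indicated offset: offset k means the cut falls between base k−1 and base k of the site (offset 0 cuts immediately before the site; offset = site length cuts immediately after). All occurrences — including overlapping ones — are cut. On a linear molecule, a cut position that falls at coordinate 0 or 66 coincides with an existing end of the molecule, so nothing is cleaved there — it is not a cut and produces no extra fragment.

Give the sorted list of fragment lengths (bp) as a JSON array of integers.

Per-enzyme occurrences:
  PtaV (CCTAGAC, off=3): starts [4, 33] → cuts [7, 36]
  TgoIX (TGCTTA, off=3): starts [60] → cuts [63]
  QalI (ACTCC, off=0): starts [11, 24, 41, 55] → cuts [11, 24, 41, 55]

Pooled cuts: [7, 11, 24, 36, 41, 55, 63]

Fragment lengths:
  [0,7): 7 bp
  [7,11): 4 bp
  [11,24): 13 bp
  [24,36): 12 bp
  [36,41): 5 bp
  [41,55): 14 bp
  [55,63): 8 bp
  [63,66): 3 bp

[3,4,5,7,8,12,13,14]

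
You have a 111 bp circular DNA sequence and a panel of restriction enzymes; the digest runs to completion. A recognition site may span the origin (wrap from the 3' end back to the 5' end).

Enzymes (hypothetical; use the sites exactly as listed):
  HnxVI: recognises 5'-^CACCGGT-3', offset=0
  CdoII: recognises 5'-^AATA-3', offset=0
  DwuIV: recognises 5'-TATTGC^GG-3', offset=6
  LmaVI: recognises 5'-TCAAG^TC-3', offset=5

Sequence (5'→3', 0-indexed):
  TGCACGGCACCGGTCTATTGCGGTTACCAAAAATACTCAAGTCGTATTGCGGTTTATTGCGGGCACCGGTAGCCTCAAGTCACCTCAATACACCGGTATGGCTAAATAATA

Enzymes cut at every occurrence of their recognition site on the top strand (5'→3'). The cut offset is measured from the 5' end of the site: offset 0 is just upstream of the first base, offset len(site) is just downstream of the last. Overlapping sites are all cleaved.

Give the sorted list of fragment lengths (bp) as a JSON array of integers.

[3,3,4,7,9,10,10,10,11,14,14,16]

Site scan:
  HnxVI (CACCGGT, off=0): starts [7, 63, 90] → cuts [7, 63, 90]
  CdoII (AATA, off=0): starts [31, 86, 104, 107] → cuts [31, 86, 104, 107]
  DwuIV (TATTGCGG, off=6): starts [15, 44, 54] → cuts [21, 50, 60]
  LmaVI (TCAAGTC, off=5): starts [36, 74] → cuts [41, 79]

All cut coordinates (distinct, sorted): [7, 21, 31, 41, 50, 60, 63, 79, 86, 90, 104, 107]

Fragment lengths:
  7→21: 14 bp
  21→31: 10 bp
  31→41: 10 bp
  41→50: 9 bp
  50→60: 10 bp
  60→63: 3 bp
  63→79: 16 bp
  79→86: 7 bp
  86→90: 4 bp
  90→104: 14 bp
  104→107: 3 bp
  107→7 (wrap): 111-107+7 = 11 bp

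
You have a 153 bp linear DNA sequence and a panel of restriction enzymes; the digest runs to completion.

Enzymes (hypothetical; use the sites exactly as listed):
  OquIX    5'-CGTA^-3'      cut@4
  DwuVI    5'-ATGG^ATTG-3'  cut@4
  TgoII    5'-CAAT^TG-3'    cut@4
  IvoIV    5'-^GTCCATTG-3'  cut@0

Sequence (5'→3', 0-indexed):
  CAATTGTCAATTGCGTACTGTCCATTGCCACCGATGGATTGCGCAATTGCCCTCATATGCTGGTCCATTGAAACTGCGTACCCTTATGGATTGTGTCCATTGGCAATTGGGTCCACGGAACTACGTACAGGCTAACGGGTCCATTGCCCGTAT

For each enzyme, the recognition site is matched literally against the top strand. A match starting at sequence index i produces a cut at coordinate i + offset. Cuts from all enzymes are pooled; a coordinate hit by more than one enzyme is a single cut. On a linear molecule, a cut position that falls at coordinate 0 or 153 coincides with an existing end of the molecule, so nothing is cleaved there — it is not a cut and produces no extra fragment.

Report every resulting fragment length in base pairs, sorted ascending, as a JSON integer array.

Per-enzyme occurrences:
  OquIX (CGTA, off=4): starts [13, 76, 123, 148] → cuts [17, 80, 127, 152]
  DwuVI (ATGGATTG, off=4): starts [33, 85] → cuts [37, 89]
  TgoII (CAATTG, off=4): starts [0, 7, 43, 103] → cuts [4, 11, 47, 107]
  IvoIV (GTCCATTG, off=0): starts [19, 62, 94, 138] → cuts [19, 62, 94, 138]

All cut coordinates (distinct, sorted): [4, 11, 17, 19, 37, 47, 62, 80, 89, 94, 107, 127, 138, 152]

Fragments:
  [0,4): 4 bp
  [4,11): 7 bp
  [11,17): 6 bp
  [17,19): 2 bp
  [19,37): 18 bp
  [37,47): 10 bp
  [47,62): 15 bp
  [62,80): 18 bp
  [80,89): 9 bp
  [89,94): 5 bp
  [94,107): 13 bp
  [107,127): 20 bp
  [127,138): 11 bp
  [138,152): 14 bp
  [152,153): 1 bp

[1,2,4,5,6,7,9,10,11,13,14,15,18,18,20]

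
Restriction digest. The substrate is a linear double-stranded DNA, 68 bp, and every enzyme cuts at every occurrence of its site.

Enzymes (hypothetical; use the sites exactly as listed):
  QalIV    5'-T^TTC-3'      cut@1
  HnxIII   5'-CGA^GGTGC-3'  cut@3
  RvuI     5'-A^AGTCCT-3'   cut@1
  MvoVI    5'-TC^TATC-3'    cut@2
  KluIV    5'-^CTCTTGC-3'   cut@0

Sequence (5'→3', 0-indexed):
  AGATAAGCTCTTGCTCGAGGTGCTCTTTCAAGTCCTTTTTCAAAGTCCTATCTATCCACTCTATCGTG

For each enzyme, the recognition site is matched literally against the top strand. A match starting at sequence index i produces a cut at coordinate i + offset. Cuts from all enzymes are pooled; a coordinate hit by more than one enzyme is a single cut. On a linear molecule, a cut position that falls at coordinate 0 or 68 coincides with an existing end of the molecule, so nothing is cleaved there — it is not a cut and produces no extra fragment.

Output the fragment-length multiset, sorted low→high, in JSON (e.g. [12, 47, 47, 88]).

Scan for sites:
  QalIV (TTTC, off=1): starts [25, 37] → cuts [26, 38]
  HnxIII (CGAGGTGC, off=3): starts [15] → cuts [18]
  RvuI (AAGTCCT, off=1): starts [29, 42] → cuts [30, 43]
  MvoVI (TCTATC, off=2): starts [50, 59] → cuts [52, 61]
  KluIV (CTCTTGC, off=0): starts [7] → cuts [7]

All cut coordinates (distinct, sorted): [7, 18, 26, 30, 38, 43, 52, 61]

Fragment lengths:
  [0,7): 7 bp
  [7,18): 11 bp
  [18,26): 8 bp
  [26,30): 4 bp
  [30,38): 8 bp
  [38,43): 5 bp
  [43,52): 9 bp
  [52,61): 9 bp
  [61,68): 7 bp

[4,5,7,7,8,8,9,9,11]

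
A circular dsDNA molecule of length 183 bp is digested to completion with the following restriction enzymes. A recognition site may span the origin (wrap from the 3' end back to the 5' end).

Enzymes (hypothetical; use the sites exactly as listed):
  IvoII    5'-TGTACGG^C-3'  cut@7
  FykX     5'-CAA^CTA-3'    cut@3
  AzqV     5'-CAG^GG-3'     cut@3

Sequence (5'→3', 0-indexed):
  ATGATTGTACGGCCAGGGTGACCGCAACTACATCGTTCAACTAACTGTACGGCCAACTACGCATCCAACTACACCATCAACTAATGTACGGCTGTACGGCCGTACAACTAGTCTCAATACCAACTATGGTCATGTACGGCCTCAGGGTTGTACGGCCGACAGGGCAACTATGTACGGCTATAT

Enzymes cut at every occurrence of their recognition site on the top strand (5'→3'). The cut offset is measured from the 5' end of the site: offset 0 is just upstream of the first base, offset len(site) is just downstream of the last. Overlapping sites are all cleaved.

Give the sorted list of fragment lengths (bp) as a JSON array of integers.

Site scan:
  IvoII TGTACGGC/7: at [5, 45, 84, 92, 132, 148, 170] ⇒ [12, 52, 91, 99, 139, 155, 177]
  FykX CAACTA/3: at [24, 37, 53, 65, 77, 104, 120, 164] ⇒ [27, 40, 56, 68, 80, 107, 123, 167]
  AzqV CAGGG/3: at [13, 142, 159] ⇒ [16, 145, 162]

Pooled cuts: [12, 16, 27, 40, 52, 56, 68, 80, 91, 99, 107, 123, 139, 145, 155, 162, 167, 177]

Fragments:
  12→16: 4 bp
  16→27: 11 bp
  27→40: 13 bp
  40→52: 12 bp
  52→56: 4 bp
  56→68: 12 bp
  68→80: 12 bp
  80→91: 11 bp
  91→99: 8 bp
  99→107: 8 bp
  107→123: 16 bp
  123→139: 16 bp
  139→145: 6 bp
  145→155: 10 bp
  155→162: 7 bp
  162→167: 5 bp
  167→177: 10 bp
  177→12 (wrap): 183-177+12 = 18 bp

[4,4,5,6,7,8,8,10,10,11,11,12,12,12,13,16,16,18]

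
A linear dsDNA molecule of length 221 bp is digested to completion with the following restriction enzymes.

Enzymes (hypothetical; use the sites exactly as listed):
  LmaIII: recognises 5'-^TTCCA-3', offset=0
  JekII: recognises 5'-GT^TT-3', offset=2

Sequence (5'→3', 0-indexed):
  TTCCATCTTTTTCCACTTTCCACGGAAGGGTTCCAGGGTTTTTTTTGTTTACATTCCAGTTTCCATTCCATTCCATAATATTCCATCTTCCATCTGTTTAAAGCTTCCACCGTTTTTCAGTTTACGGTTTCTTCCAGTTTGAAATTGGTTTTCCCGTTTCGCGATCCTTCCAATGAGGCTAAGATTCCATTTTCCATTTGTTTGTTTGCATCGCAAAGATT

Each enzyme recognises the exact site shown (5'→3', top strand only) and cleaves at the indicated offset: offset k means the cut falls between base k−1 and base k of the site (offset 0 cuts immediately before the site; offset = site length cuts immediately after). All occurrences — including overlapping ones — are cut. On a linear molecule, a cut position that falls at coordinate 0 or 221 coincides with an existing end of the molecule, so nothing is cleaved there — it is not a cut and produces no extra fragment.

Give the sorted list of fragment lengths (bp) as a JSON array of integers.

[3,4,5,5,5,7,7,7,7,7,7,7,8,8,9,9,9,10,10,10,10,10,11,13,16,17]

Scan for sites:
  LmaIII TTCCA/0: at [0, 10, 17, 30, 53, 60, 65, 70, 80, 87, 104, 131, 167, 184, 191] ⇒ [10, 17, 30, 53, 60, 65, 70, 80, 87, 104, 131, 167, 184, 191] (position 0 is a terminus of the linear molecule — no cut)
  JekII GTTT/2: at [37, 46, 58, 95, 111, 119, 126, 136, 147, 155, 199, 203] ⇒ [39, 48, 60, 97, 113, 121, 128, 138, 149, 157, 201, 205]

All cut coordinates (distinct, sorted): [10, 17, 30, 39, 48, 53, 60, 65, 70, 80, 87, 97, 104, 113, 121, 128, 131, 138, 149, 157, 167, 184, 191, 201, 205]

Fragments:
  [0,10): 10 bp
  [10,17): 7 bp
  [17,30): 13 bp
  [30,39): 9 bp
  [39,48): 9 bp
  [48,53): 5 bp
  [53,60): 7 bp
  [60,65): 5 bp
  [65,70): 5 bp
  [70,80): 10 bp
  [80,87): 7 bp
  [87,97): 10 bp
  [97,104): 7 bp
  [104,113): 9 bp
  [113,121): 8 bp
  [121,128): 7 bp
  [128,131): 3 bp
  [131,138): 7 bp
  [138,149): 11 bp
  [149,157): 8 bp
  [157,167): 10 bp
  [167,184): 17 bp
  [184,191): 7 bp
  [191,201): 10 bp
  [201,205): 4 bp
  [205,221): 16 bp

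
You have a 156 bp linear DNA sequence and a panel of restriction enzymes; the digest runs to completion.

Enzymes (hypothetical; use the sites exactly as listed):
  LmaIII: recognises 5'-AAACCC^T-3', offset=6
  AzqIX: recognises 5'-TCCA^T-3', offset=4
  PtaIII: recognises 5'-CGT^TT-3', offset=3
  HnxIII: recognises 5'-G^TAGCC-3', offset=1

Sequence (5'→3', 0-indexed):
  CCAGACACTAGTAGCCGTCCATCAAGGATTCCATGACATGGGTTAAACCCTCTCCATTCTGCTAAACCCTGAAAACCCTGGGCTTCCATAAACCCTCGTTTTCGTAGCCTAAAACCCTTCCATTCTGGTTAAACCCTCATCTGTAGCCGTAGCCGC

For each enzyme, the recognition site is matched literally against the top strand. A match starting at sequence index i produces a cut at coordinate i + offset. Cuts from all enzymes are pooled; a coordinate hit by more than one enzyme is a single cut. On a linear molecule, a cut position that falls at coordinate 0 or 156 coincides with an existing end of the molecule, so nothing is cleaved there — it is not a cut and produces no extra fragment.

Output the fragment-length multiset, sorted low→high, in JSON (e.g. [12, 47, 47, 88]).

Site scan:
  LmaIII AAACCCT/6: at [44, 63, 72, 89, 111, 130] ⇒ [50, 69, 78, 95, 117, 136]
  AzqIX TCCAT/4: at [17, 29, 52, 84, 118] ⇒ [21, 33, 56, 88, 122]
  PtaIII CGTTT/3: at [96] ⇒ [99]
  HnxIII GTAGCC/1: at [10, 103, 142, 148] ⇒ [11, 104, 143, 149]

Pooled cuts: [11, 21, 33, 50, 56, 69, 78, 88, 95, 99, 104, 117, 122, 136, 143, 149]

Fragment lengths:
  [0,11): 11 bp
  [11,21): 10 bp
  [21,33): 12 bp
  [33,50): 17 bp
  [50,56): 6 bp
  [56,69): 13 bp
  [69,78): 9 bp
  [78,88): 10 bp
  [88,95): 7 bp
  [95,99): 4 bp
  [99,104): 5 bp
  [104,117): 13 bp
  [117,122): 5 bp
  [122,136): 14 bp
  [136,143): 7 bp
  [143,149): 6 bp
  [149,156): 7 bp

[4,5,5,6,6,7,7,7,9,10,10,11,12,13,13,14,17]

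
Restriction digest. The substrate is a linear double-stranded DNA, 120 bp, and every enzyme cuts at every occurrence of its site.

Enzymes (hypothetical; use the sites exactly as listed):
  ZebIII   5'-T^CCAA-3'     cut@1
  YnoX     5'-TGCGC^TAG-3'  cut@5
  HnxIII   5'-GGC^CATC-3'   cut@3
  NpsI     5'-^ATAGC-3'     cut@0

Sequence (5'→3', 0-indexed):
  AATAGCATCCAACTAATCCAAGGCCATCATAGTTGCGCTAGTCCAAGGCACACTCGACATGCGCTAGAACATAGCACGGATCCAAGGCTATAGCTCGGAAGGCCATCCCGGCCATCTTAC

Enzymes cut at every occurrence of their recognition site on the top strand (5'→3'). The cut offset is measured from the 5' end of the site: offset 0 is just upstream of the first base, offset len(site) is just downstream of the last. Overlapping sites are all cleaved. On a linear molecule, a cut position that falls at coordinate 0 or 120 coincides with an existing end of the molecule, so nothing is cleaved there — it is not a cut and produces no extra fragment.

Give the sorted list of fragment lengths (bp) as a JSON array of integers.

[1,4,6,7,7,8,8,9,9,11,14,14,22]

Scan for sites:
  ZebIII (TCCAA, off=1): starts [7, 16, 41, 80] → cuts [8, 17, 42, 81]
  YnoX (TGCGCTAG, off=5): starts [33, 59] → cuts [38, 64]
  HnxIII (GGCCATC, off=3): starts [21, 100, 109] → cuts [24, 103, 112]
  NpsI (ATAGC, off=0): starts [1, 70, 89] → cuts [1, 70, 89]

All cut coordinates (distinct, sorted): [1, 8, 17, 24, 38, 42, 64, 70, 81, 89, 103, 112]

Fragment lengths:
  [0,1): 1 bp
  [1,8): 7 bp
  [8,17): 9 bp
  [17,24): 7 bp
  [24,38): 14 bp
  [38,42): 4 bp
  [42,64): 22 bp
  [64,70): 6 bp
  [70,81): 11 bp
  [81,89): 8 bp
  [89,103): 14 bp
  [103,112): 9 bp
  [112,120): 8 bp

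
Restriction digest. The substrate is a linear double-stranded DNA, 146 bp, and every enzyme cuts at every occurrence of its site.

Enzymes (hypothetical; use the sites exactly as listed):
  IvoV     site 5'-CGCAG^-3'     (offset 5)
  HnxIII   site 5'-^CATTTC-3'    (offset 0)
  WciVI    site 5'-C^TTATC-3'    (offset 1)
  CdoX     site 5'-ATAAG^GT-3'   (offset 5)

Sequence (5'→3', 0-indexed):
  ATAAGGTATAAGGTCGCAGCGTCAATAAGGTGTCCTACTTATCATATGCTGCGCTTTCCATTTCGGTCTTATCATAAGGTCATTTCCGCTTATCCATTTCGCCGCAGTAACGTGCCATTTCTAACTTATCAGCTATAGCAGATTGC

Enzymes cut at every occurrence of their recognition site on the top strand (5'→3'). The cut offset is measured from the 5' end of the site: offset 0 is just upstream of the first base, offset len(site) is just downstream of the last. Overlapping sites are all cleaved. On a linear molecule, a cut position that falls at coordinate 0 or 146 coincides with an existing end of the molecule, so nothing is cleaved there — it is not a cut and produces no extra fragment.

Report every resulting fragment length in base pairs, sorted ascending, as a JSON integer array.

Site scan:
  IvoV CGCAG/5: at [14, 102] ⇒ [19, 107]
  HnxIII CATTTC/0: at [58, 80, 94, 115] ⇒ [58, 80, 94, 115]
  WciVI CTTATC/1: at [37, 67, 88, 124] ⇒ [38, 68, 89, 125]
  CdoX ATAAGGT/5: at [0, 7, 24, 73] ⇒ [5, 12, 29, 78]

Pooled cuts: [5, 12, 19, 29, 38, 58, 68, 78, 80, 89, 94, 107, 115, 125]

Fragment lengths:
  [0,5): 5 bp
  [5,12): 7 bp
  [12,19): 7 bp
  [19,29): 10 bp
  [29,38): 9 bp
  [38,58): 20 bp
  [58,68): 10 bp
  [68,78): 10 bp
  [78,80): 2 bp
  [80,89): 9 bp
  [89,94): 5 bp
  [94,107): 13 bp
  [107,115): 8 bp
  [115,125): 10 bp
  [125,146): 21 bp

[2,5,5,7,7,8,9,9,10,10,10,10,13,20,21]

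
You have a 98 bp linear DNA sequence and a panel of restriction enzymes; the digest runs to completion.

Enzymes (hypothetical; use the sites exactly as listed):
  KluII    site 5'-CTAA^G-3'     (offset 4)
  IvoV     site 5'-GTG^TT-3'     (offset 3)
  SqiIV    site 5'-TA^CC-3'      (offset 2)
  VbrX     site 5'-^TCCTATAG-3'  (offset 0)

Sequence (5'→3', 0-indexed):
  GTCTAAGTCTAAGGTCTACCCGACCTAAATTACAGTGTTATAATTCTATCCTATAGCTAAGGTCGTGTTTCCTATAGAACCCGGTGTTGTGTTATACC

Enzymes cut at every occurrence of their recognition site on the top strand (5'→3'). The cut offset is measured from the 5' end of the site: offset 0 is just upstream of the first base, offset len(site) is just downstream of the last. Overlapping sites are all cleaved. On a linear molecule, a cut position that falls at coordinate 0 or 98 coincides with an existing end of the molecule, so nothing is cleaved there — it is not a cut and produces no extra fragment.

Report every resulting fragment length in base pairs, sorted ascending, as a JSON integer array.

Scan for sites:
  KluII CTAAG/4: at [2, 8, 56] ⇒ [6, 12, 60]
  IvoV GTGTT/3: at [34, 64, 83, 88] ⇒ [37, 67, 86, 91]
  SqiIV TACC/2: at [16, 94] ⇒ [18, 96]
  VbrX TCCTATAG/0: at [48, 69] ⇒ [48, 69]

All cut coordinates (distinct, sorted): [6, 12, 18, 37, 48, 60, 67, 69, 86, 91, 96]

Fragments:
  [0,6): 6 bp
  [6,12): 6 bp
  [12,18): 6 bp
  [18,37): 19 bp
  [37,48): 11 bp
  [48,60): 12 bp
  [60,67): 7 bp
  [67,69): 2 bp
  [69,86): 17 bp
  [86,91): 5 bp
  [91,96): 5 bp
  [96,98): 2 bp

[2,2,5,5,6,6,6,7,11,12,17,19]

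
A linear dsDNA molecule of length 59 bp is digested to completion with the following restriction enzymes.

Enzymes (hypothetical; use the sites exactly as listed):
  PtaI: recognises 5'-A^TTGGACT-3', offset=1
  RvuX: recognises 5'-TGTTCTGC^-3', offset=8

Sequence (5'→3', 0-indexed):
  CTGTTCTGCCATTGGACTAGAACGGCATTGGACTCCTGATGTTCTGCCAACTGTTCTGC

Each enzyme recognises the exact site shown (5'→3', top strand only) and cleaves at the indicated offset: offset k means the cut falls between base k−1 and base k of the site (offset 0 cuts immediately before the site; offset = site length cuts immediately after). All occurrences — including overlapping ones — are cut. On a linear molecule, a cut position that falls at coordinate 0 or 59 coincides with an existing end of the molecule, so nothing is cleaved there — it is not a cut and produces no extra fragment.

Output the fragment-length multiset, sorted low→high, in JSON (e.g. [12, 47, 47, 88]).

[2,9,12,16,20]

Per-enzyme occurrences:
  PtaI (ATTGGACT, off=1): starts [10, 26] → cuts [11, 27]
  RvuX (TGTTCTGC, off=8): starts [1, 39, 51] → cuts [9, 47] (position 59 is a terminus of the linear molecule — no cut)

All cut coordinates (distinct, sorted): [9, 11, 27, 47]

Fragments:
  [0,9): 9 bp
  [9,11): 2 bp
  [11,27): 16 bp
  [27,47): 20 bp
  [47,59): 12 bp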